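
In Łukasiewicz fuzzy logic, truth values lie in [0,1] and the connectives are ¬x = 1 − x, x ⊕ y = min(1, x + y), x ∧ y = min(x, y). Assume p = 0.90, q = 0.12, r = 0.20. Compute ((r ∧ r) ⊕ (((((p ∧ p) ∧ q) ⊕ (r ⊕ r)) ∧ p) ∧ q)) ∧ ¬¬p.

r ∧ r = min(0.20, 0.20) = 0.20
p ∧ p = min(0.90, 0.90) = 0.90
(p ∧ p) ∧ q = min(0.90, 0.12) = 0.12
r ⊕ r = min(1, 0.20 + 0.20) = min(1, 0.40) = 0.40
((p ∧ p) ∧ q) ⊕ (r ⊕ r) = min(1, 0.12 + 0.40) = min(1, 0.52) = 0.52
(((p ∧ p) ∧ q) ⊕ (r ⊕ r)) ∧ p = min(0.52, 0.90) = 0.52
((((p ∧ p) ∧ q) ⊕ (r ⊕ r)) ∧ p) ∧ q = min(0.52, 0.12) = 0.12
(r ∧ r) ⊕ (((((p ∧ p) ∧ q) ⊕ (r ⊕ r)) ∧ p) ∧ q) = min(1, 0.20 + 0.12) = min(1, 0.32) = 0.32
¬p = 1 − 0.90 = 0.10
¬¬p = 1 − 0.10 = 0.90
((r ∧ r) ⊕ (((((p ∧ p) ∧ q) ⊕ (r ⊕ r)) ∧ p) ∧ q)) ∧ ¬¬p = min(0.32, 0.90) = 0.32

0.32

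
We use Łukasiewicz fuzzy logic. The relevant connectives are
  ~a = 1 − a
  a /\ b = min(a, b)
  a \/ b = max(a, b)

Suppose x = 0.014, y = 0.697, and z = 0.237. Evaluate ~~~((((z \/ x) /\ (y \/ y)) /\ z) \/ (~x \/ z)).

z \/ x = max(0.237, 0.014) = 0.237
y \/ y = max(0.697, 0.697) = 0.697
(z \/ x) /\ (y \/ y) = min(0.237, 0.697) = 0.237
((z \/ x) /\ (y \/ y)) /\ z = min(0.237, 0.237) = 0.237
~x = 1 − 0.014 = 0.986
~x \/ z = max(0.986, 0.237) = 0.986
(((z \/ x) /\ (y \/ y)) /\ z) \/ (~x \/ z) = max(0.237, 0.986) = 0.986
~((((z \/ x) /\ (y \/ y)) /\ z) \/ (~x \/ z)) = 1 − 0.986 = 0.014
~~((((z \/ x) /\ (y \/ y)) /\ z) \/ (~x \/ z)) = 1 − 0.014 = 0.986
~~~((((z \/ x) /\ (y \/ y)) /\ z) \/ (~x \/ z)) = 1 − 0.986 = 0.014

0.014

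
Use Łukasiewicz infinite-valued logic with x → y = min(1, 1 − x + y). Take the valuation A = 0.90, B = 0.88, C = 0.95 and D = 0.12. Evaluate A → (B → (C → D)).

0.39

C → D = min(1, 1 − 0.95 + 0.12) = min(1, 0.17) = 0.17
B → (C → D) = min(1, 1 − 0.88 + 0.17) = min(1, 0.29) = 0.29
A → (B → (C → D)) = min(1, 1 − 0.90 + 0.29) = min(1, 0.39) = 0.39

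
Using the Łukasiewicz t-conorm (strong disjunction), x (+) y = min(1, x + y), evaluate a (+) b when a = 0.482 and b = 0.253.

a (+) b = min(1, 0.482 + 0.253) = min(1, 0.735) = 0.735
For comparison, the Gödel t-conorm max(x, y) would give 0.482.

0.735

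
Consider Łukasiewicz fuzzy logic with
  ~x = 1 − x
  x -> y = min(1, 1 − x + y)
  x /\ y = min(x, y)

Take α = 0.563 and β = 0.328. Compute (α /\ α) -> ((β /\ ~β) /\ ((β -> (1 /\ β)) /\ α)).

α /\ α = min(0.563, 0.563) = 0.563
~β = 1 − 0.328 = 0.672
β /\ ~β = min(0.328, 0.672) = 0.328
1 /\ β = min(1.000, 0.328) = 0.328
β -> (1 /\ β) = min(1, 1 − 0.328 + 0.328) = min(1, 1.000) = 1.000
(β -> (1 /\ β)) /\ α = min(1.000, 0.563) = 0.563
(β /\ ~β) /\ ((β -> (1 /\ β)) /\ α) = min(0.328, 0.563) = 0.328
(α /\ α) -> ((β /\ ~β) /\ ((β -> (1 /\ β)) /\ α)) = min(1, 1 − 0.563 + 0.328) = min(1, 0.765) = 0.765

0.765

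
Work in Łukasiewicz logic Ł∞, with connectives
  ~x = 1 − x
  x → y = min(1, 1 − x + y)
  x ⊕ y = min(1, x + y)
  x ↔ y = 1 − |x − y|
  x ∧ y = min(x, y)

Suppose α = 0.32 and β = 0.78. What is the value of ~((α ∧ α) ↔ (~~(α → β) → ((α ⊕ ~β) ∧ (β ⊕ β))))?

α ∧ α = min(0.32, 0.32) = 0.32
α → β = min(1, 1 − 0.32 + 0.78) = min(1, 1.46) = 1.00
~(α → β) = 1 − 1.00 = 0.00
~~(α → β) = 1 − 0.00 = 1.00
~β = 1 − 0.78 = 0.22
α ⊕ ~β = min(1, 0.32 + 0.22) = min(1, 0.54) = 0.54
β ⊕ β = min(1, 0.78 + 0.78) = min(1, 1.56) = 1.00
(α ⊕ ~β) ∧ (β ⊕ β) = min(0.54, 1.00) = 0.54
~~(α → β) → ((α ⊕ ~β) ∧ (β ⊕ β)) = min(1, 1 − 1.00 + 0.54) = min(1, 0.54) = 0.54
(α ∧ α) ↔ (~~(α → β) → ((α ⊕ ~β) ∧ (β ⊕ β))) = 1 − |0.32 − 0.54| = 1 − 0.22 = 0.78
~((α ∧ α) ↔ (~~(α → β) → ((α ⊕ ~β) ∧ (β ⊕ β)))) = 1 − 0.78 = 0.22

0.22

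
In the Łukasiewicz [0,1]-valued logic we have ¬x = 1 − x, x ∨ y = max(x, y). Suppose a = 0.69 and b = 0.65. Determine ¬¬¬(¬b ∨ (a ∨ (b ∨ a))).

¬b = 1 − 0.65 = 0.35
b ∨ a = max(0.65, 0.69) = 0.69
a ∨ (b ∨ a) = max(0.69, 0.69) = 0.69
¬b ∨ (a ∨ (b ∨ a)) = max(0.35, 0.69) = 0.69
¬(¬b ∨ (a ∨ (b ∨ a))) = 1 − 0.69 = 0.31
¬¬(¬b ∨ (a ∨ (b ∨ a))) = 1 − 0.31 = 0.69
¬¬¬(¬b ∨ (a ∨ (b ∨ a))) = 1 − 0.69 = 0.31

0.31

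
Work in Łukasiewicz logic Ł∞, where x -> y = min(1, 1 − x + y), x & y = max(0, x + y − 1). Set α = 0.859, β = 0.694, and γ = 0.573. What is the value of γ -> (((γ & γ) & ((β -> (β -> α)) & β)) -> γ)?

1.000

γ & γ = max(0, 0.573 + 0.573 − 1) = max(0, 0.146) = 0.146
β -> α = min(1, 1 − 0.694 + 0.859) = min(1, 1.165) = 1.000
β -> (β -> α) = min(1, 1 − 0.694 + 1.000) = min(1, 1.306) = 1.000
(β -> (β -> α)) & β = max(0, 1.000 + 0.694 − 1) = max(0, 0.694) = 0.694
(γ & γ) & ((β -> (β -> α)) & β) = max(0, 0.146 + 0.694 − 1) = max(0, -0.160) = 0.000
((γ & γ) & ((β -> (β -> α)) & β)) -> γ = min(1, 1 − 0.000 + 0.573) = min(1, 1.573) = 1.000
γ -> (((γ & γ) & ((β -> (β -> α)) & β)) -> γ) = min(1, 1 − 0.573 + 1.000) = min(1, 1.427) = 1.000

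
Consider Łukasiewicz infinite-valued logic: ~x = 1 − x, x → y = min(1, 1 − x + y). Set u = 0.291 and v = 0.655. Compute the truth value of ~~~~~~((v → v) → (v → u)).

v → v = min(1, 1 − 0.655 + 0.655) = min(1, 1.000) = 1.000
v → u = min(1, 1 − 0.655 + 0.291) = min(1, 0.636) = 0.636
(v → v) → (v → u) = min(1, 1 − 1.000 + 0.636) = min(1, 0.636) = 0.636
~((v → v) → (v → u)) = 1 − 0.636 = 0.364
~~((v → v) → (v → u)) = 1 − 0.364 = 0.636
~~~((v → v) → (v → u)) = 1 − 0.636 = 0.364
~~~~((v → v) → (v → u)) = 1 − 0.364 = 0.636
~~~~~((v → v) → (v → u)) = 1 − 0.636 = 0.364
~~~~~~((v → v) → (v → u)) = 1 − 0.364 = 0.636

0.636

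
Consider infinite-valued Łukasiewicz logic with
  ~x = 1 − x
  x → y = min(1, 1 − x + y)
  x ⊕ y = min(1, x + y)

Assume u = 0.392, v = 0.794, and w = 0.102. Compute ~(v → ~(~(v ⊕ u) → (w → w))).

v ⊕ u = min(1, 0.794 + 0.392) = min(1, 1.186) = 1.000
~(v ⊕ u) = 1 − 1.000 = 0.000
w → w = min(1, 1 − 0.102 + 0.102) = min(1, 1.000) = 1.000
~(v ⊕ u) → (w → w) = min(1, 1 − 0.000 + 1.000) = min(1, 2.000) = 1.000
~(~(v ⊕ u) → (w → w)) = 1 − 1.000 = 0.000
v → ~(~(v ⊕ u) → (w → w)) = min(1, 1 − 0.794 + 0.000) = min(1, 0.206) = 0.206
~(v → ~(~(v ⊕ u) → (w → w))) = 1 − 0.206 = 0.794

0.794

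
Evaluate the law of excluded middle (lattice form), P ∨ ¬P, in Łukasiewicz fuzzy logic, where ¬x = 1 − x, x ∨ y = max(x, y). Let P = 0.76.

0.76

¬P = 1 − 0.76 = 0.24
P ∨ ¬P = max(0.76, 0.24) = 0.76
(The value 0.76 < 1 shows this instance is not satisfied; not a Ł∞-tautology — its value is max(a, 1−a).)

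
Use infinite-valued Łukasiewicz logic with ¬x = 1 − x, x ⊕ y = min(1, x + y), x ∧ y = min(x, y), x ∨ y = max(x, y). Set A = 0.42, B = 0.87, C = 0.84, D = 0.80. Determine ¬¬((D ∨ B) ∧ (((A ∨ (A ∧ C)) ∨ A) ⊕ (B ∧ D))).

0.87

D ∨ B = max(0.80, 0.87) = 0.87
A ∧ C = min(0.42, 0.84) = 0.42
A ∨ (A ∧ C) = max(0.42, 0.42) = 0.42
(A ∨ (A ∧ C)) ∨ A = max(0.42, 0.42) = 0.42
B ∧ D = min(0.87, 0.80) = 0.80
((A ∨ (A ∧ C)) ∨ A) ⊕ (B ∧ D) = min(1, 0.42 + 0.80) = min(1, 1.22) = 1.00
(D ∨ B) ∧ (((A ∨ (A ∧ C)) ∨ A) ⊕ (B ∧ D)) = min(0.87, 1.00) = 0.87
¬((D ∨ B) ∧ (((A ∨ (A ∧ C)) ∨ A) ⊕ (B ∧ D))) = 1 − 0.87 = 0.13
¬¬((D ∨ B) ∧ (((A ∨ (A ∧ C)) ∨ A) ⊕ (B ∧ D))) = 1 − 0.13 = 0.87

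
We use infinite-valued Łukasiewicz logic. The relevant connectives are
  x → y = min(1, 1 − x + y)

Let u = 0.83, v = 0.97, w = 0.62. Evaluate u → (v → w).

v → w = min(1, 1 − 0.97 + 0.62) = min(1, 0.65) = 0.65
u → (v → w) = min(1, 1 − 0.83 + 0.65) = min(1, 0.82) = 0.82

0.82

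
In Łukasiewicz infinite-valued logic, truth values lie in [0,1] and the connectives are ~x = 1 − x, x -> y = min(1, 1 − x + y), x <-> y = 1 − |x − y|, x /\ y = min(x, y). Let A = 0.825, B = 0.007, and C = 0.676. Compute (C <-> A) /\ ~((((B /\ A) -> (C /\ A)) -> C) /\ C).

0.324

C <-> A = 1 − |0.676 − 0.825| = 1 − 0.149 = 0.851
B /\ A = min(0.007, 0.825) = 0.007
C /\ A = min(0.676, 0.825) = 0.676
(B /\ A) -> (C /\ A) = min(1, 1 − 0.007 + 0.676) = min(1, 1.669) = 1.000
((B /\ A) -> (C /\ A)) -> C = min(1, 1 − 1.000 + 0.676) = min(1, 0.676) = 0.676
(((B /\ A) -> (C /\ A)) -> C) /\ C = min(0.676, 0.676) = 0.676
~((((B /\ A) -> (C /\ A)) -> C) /\ C) = 1 − 0.676 = 0.324
(C <-> A) /\ ~((((B /\ A) -> (C /\ A)) -> C) /\ C) = min(0.851, 0.324) = 0.324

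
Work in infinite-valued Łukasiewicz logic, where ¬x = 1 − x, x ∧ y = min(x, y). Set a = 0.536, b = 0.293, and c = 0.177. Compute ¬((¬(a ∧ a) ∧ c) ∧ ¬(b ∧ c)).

0.823

a ∧ a = min(0.536, 0.536) = 0.536
¬(a ∧ a) = 1 − 0.536 = 0.464
¬(a ∧ a) ∧ c = min(0.464, 0.177) = 0.177
b ∧ c = min(0.293, 0.177) = 0.177
¬(b ∧ c) = 1 − 0.177 = 0.823
(¬(a ∧ a) ∧ c) ∧ ¬(b ∧ c) = min(0.177, 0.823) = 0.177
¬((¬(a ∧ a) ∧ c) ∧ ¬(b ∧ c)) = 1 − 0.177 = 0.823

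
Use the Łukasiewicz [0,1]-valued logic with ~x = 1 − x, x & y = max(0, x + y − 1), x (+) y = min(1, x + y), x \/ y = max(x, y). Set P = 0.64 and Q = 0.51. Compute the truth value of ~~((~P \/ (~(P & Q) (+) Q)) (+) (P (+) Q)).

1.00

~P = 1 − 0.64 = 0.36
P & Q = max(0, 0.64 + 0.51 − 1) = max(0, 0.15) = 0.15
~(P & Q) = 1 − 0.15 = 0.85
~(P & Q) (+) Q = min(1, 0.85 + 0.51) = min(1, 1.36) = 1.00
~P \/ (~(P & Q) (+) Q) = max(0.36, 1.00) = 1.00
P (+) Q = min(1, 0.64 + 0.51) = min(1, 1.15) = 1.00
(~P \/ (~(P & Q) (+) Q)) (+) (P (+) Q) = min(1, 1.00 + 1.00) = min(1, 2.00) = 1.00
~((~P \/ (~(P & Q) (+) Q)) (+) (P (+) Q)) = 1 − 1.00 = 0.00
~~((~P \/ (~(P & Q) (+) Q)) (+) (P (+) Q)) = 1 − 0.00 = 1.00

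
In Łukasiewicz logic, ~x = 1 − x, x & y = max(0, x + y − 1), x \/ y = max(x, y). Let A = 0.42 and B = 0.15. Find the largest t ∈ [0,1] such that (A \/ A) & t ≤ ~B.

1.00

A \/ A = max(0.42, 0.42) = 0.42
So the left factor is A \/ A = 0.42.
~B = 1 − 0.15 = 0.85
So the right-hand bound is ~B = 0.85.
The residuum of the Łukasiewicz t-norm gives the supremum: min(1, 1 − 0.42 + 0.85).
1 − 0.42 + 0.85 = 1.43, so t = min(1, 1.43) = 1.00.
Check: 0.42 & 1.00 = max(0, 0.42) = 0.42 ≤ 0.85.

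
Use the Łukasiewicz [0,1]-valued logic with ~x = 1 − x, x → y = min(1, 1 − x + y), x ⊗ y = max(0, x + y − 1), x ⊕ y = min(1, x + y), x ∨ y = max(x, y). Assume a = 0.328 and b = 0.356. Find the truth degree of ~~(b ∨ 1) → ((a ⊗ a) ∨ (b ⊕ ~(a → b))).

b ∨ 1 = max(0.356, 1.000) = 1.000
~(b ∨ 1) = 1 − 1.000 = 0.000
~~(b ∨ 1) = 1 − 0.000 = 1.000
a ⊗ a = max(0, 0.328 + 0.328 − 1) = max(0, -0.344) = 0.000
a → b = min(1, 1 − 0.328 + 0.356) = min(1, 1.028) = 1.000
~(a → b) = 1 − 1.000 = 0.000
b ⊕ ~(a → b) = min(1, 0.356 + 0.000) = min(1, 0.356) = 0.356
(a ⊗ a) ∨ (b ⊕ ~(a → b)) = max(0.000, 0.356) = 0.356
~~(b ∨ 1) → ((a ⊗ a) ∨ (b ⊕ ~(a → b))) = min(1, 1 − 1.000 + 0.356) = min(1, 0.356) = 0.356

0.356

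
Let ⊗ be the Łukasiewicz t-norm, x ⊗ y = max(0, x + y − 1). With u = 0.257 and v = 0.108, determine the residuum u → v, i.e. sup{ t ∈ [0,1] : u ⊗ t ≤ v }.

0.851

The residuum of the Łukasiewicz t-norm gives the supremum: min(1, 1 − 0.257 + 0.108).
1 − 0.257 + 0.108 = 0.851, so t = min(1, 0.851) = 0.851.
Check: 0.257 ⊗ 0.851 = max(0, 0.108) = 0.108 ≤ 0.108.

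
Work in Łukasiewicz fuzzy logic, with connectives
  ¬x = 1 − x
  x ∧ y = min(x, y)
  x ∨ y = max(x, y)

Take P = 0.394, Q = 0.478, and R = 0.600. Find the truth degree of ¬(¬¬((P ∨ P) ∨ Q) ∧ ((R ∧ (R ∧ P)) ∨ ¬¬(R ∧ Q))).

0.522

P ∨ P = max(0.394, 0.394) = 0.394
(P ∨ P) ∨ Q = max(0.394, 0.478) = 0.478
¬((P ∨ P) ∨ Q) = 1 − 0.478 = 0.522
¬¬((P ∨ P) ∨ Q) = 1 − 0.522 = 0.478
R ∧ P = min(0.600, 0.394) = 0.394
R ∧ (R ∧ P) = min(0.600, 0.394) = 0.394
R ∧ Q = min(0.600, 0.478) = 0.478
¬(R ∧ Q) = 1 − 0.478 = 0.522
¬¬(R ∧ Q) = 1 − 0.522 = 0.478
(R ∧ (R ∧ P)) ∨ ¬¬(R ∧ Q) = max(0.394, 0.478) = 0.478
¬¬((P ∨ P) ∨ Q) ∧ ((R ∧ (R ∧ P)) ∨ ¬¬(R ∧ Q)) = min(0.478, 0.478) = 0.478
¬(¬¬((P ∨ P) ∨ Q) ∧ ((R ∧ (R ∧ P)) ∨ ¬¬(R ∧ Q))) = 1 − 0.478 = 0.522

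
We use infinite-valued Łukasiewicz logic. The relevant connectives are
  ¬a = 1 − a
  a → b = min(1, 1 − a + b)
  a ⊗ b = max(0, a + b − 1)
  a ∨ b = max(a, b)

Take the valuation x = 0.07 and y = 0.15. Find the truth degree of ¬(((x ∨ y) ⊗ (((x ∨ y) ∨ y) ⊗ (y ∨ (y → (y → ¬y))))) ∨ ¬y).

0.15

x ∨ y = max(0.07, 0.15) = 0.15
(x ∨ y) ∨ y = max(0.15, 0.15) = 0.15
¬y = 1 − 0.15 = 0.85
y → ¬y = min(1, 1 − 0.15 + 0.85) = min(1, 1.70) = 1.00
y → (y → ¬y) = min(1, 1 − 0.15 + 1.00) = min(1, 1.85) = 1.00
y ∨ (y → (y → ¬y)) = max(0.15, 1.00) = 1.00
((x ∨ y) ∨ y) ⊗ (y ∨ (y → (y → ¬y))) = max(0, 0.15 + 1.00 − 1) = max(0, 0.15) = 0.15
(x ∨ y) ⊗ (((x ∨ y) ∨ y) ⊗ (y ∨ (y → (y → ¬y)))) = max(0, 0.15 + 0.15 − 1) = max(0, -0.70) = 0.00
((x ∨ y) ⊗ (((x ∨ y) ∨ y) ⊗ (y ∨ (y → (y → ¬y))))) ∨ ¬y = max(0.00, 0.85) = 0.85
¬(((x ∨ y) ⊗ (((x ∨ y) ∨ y) ⊗ (y ∨ (y → (y → ¬y))))) ∨ ¬y) = 1 − 0.85 = 0.15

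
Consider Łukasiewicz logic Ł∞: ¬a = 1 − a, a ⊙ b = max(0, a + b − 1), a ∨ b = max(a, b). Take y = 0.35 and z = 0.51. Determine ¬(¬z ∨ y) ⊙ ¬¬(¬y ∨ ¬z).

0.16

¬z = 1 − 0.51 = 0.49
¬z ∨ y = max(0.49, 0.35) = 0.49
¬(¬z ∨ y) = 1 − 0.49 = 0.51
¬y = 1 − 0.35 = 0.65
¬y ∨ ¬z = max(0.65, 0.49) = 0.65
¬(¬y ∨ ¬z) = 1 − 0.65 = 0.35
¬¬(¬y ∨ ¬z) = 1 − 0.35 = 0.65
¬(¬z ∨ y) ⊙ ¬¬(¬y ∨ ¬z) = max(0, 0.51 + 0.65 − 1) = max(0, 0.16) = 0.16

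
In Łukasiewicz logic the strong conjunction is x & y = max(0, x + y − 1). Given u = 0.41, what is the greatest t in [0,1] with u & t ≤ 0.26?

The residuum of the Łukasiewicz t-norm gives the supremum: min(1, 1 − 0.41 + 0.26).
1 − 0.41 + 0.26 = 0.85, so t = min(1, 0.85) = 0.85.
Check: 0.41 & 0.85 = max(0, 0.26) = 0.26 ≤ 0.26.

0.85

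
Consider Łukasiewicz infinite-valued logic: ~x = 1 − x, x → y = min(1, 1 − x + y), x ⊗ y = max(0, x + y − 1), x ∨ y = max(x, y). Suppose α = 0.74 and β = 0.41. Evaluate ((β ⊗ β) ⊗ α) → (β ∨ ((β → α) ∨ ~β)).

β ⊗ β = max(0, 0.41 + 0.41 − 1) = max(0, -0.18) = 0.00
(β ⊗ β) ⊗ α = max(0, 0.00 + 0.74 − 1) = max(0, -0.26) = 0.00
β → α = min(1, 1 − 0.41 + 0.74) = min(1, 1.33) = 1.00
~β = 1 − 0.41 = 0.59
(β → α) ∨ ~β = max(1.00, 0.59) = 1.00
β ∨ ((β → α) ∨ ~β) = max(0.41, 1.00) = 1.00
((β ⊗ β) ⊗ α) → (β ∨ ((β → α) ∨ ~β)) = min(1, 1 − 0.00 + 1.00) = min(1, 2.00) = 1.00

1.00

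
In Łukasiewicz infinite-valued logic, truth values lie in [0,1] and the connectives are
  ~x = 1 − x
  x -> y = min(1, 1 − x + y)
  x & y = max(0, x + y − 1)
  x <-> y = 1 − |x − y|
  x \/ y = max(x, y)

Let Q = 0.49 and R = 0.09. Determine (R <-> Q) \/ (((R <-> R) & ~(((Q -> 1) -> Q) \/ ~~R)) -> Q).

R <-> Q = 1 − |0.09 − 0.49| = 1 − 0.40 = 0.60
R <-> R = 1 − |0.09 − 0.09| = 1 − 0.00 = 1.00
Q -> 1 = min(1, 1 − 0.49 + 1.00) = min(1, 1.51) = 1.00
(Q -> 1) -> Q = min(1, 1 − 1.00 + 0.49) = min(1, 0.49) = 0.49
~R = 1 − 0.09 = 0.91
~~R = 1 − 0.91 = 0.09
((Q -> 1) -> Q) \/ ~~R = max(0.49, 0.09) = 0.49
~(((Q -> 1) -> Q) \/ ~~R) = 1 − 0.49 = 0.51
(R <-> R) & ~(((Q -> 1) -> Q) \/ ~~R) = max(0, 1.00 + 0.51 − 1) = max(0, 0.51) = 0.51
((R <-> R) & ~(((Q -> 1) -> Q) \/ ~~R)) -> Q = min(1, 1 − 0.51 + 0.49) = min(1, 0.98) = 0.98
(R <-> Q) \/ (((R <-> R) & ~(((Q -> 1) -> Q) \/ ~~R)) -> Q) = max(0.60, 0.98) = 0.98

0.98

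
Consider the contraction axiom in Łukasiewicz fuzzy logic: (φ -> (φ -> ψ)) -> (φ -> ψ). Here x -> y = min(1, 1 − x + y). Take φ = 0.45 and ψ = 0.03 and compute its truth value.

φ -> ψ = min(1, 1 − 0.45 + 0.03) = min(1, 0.58) = 0.58
φ -> (φ -> ψ) = min(1, 1 − 0.45 + 0.58) = min(1, 1.13) = 1.00
(φ -> (φ -> ψ)) -> (φ -> ψ) = min(1, 1 − 1.00 + 0.58) = min(1, 0.58) = 0.58
(The value 0.58 < 1 shows this instance is not satisfied; fails in Ł∞ (the t-norm is not idempotent).)

0.58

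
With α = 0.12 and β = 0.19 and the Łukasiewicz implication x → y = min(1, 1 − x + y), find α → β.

α → β = min(1, 1 − 0.12 + 0.19) = min(1, 1.07) = 1.00
For comparison, the Gödel implication (1 if x ≤ y else y) would give 1.00.

1.00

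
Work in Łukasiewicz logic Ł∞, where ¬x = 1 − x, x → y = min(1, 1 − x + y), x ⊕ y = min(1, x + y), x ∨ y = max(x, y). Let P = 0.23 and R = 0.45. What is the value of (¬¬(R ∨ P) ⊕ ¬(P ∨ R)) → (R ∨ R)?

R ∨ P = max(0.45, 0.23) = 0.45
¬(R ∨ P) = 1 − 0.45 = 0.55
¬¬(R ∨ P) = 1 − 0.55 = 0.45
P ∨ R = max(0.23, 0.45) = 0.45
¬(P ∨ R) = 1 − 0.45 = 0.55
¬¬(R ∨ P) ⊕ ¬(P ∨ R) = min(1, 0.45 + 0.55) = min(1, 1.00) = 1.00
R ∨ R = max(0.45, 0.45) = 0.45
(¬¬(R ∨ P) ⊕ ¬(P ∨ R)) → (R ∨ R) = min(1, 1 − 1.00 + 0.45) = min(1, 0.45) = 0.45

0.45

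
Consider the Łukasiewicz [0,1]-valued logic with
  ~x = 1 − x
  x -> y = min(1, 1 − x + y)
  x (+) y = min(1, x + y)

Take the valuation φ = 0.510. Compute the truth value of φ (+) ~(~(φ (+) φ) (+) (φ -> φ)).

φ (+) φ = min(1, 0.510 + 0.510) = min(1, 1.020) = 1.000
~(φ (+) φ) = 1 − 1.000 = 0.000
φ -> φ = min(1, 1 − 0.510 + 0.510) = min(1, 1.000) = 1.000
~(φ (+) φ) (+) (φ -> φ) = min(1, 0.000 + 1.000) = min(1, 1.000) = 1.000
~(~(φ (+) φ) (+) (φ -> φ)) = 1 − 1.000 = 0.000
φ (+) ~(~(φ (+) φ) (+) (φ -> φ)) = min(1, 0.510 + 0.000) = min(1, 0.510) = 0.510

0.510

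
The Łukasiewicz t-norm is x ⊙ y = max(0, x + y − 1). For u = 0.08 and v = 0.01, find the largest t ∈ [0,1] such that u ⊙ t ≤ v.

The residuum of the Łukasiewicz t-norm gives the supremum: min(1, 1 − 0.08 + 0.01).
1 − 0.08 + 0.01 = 0.93, so t = min(1, 0.93) = 0.93.
Check: 0.08 ⊙ 0.93 = max(0, 0.01) = 0.01 ≤ 0.01.

0.93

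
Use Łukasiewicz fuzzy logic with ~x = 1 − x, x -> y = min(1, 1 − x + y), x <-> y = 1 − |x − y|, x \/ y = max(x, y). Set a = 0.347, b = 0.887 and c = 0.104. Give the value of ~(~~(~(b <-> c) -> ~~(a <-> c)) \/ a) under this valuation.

0.026

b <-> c = 1 − |0.887 − 0.104| = 1 − 0.783 = 0.217
~(b <-> c) = 1 − 0.217 = 0.783
a <-> c = 1 − |0.347 − 0.104| = 1 − 0.243 = 0.757
~(a <-> c) = 1 − 0.757 = 0.243
~~(a <-> c) = 1 − 0.243 = 0.757
~(b <-> c) -> ~~(a <-> c) = min(1, 1 − 0.783 + 0.757) = min(1, 0.974) = 0.974
~(~(b <-> c) -> ~~(a <-> c)) = 1 − 0.974 = 0.026
~~(~(b <-> c) -> ~~(a <-> c)) = 1 − 0.026 = 0.974
~~(~(b <-> c) -> ~~(a <-> c)) \/ a = max(0.974, 0.347) = 0.974
~(~~(~(b <-> c) -> ~~(a <-> c)) \/ a) = 1 − 0.974 = 0.026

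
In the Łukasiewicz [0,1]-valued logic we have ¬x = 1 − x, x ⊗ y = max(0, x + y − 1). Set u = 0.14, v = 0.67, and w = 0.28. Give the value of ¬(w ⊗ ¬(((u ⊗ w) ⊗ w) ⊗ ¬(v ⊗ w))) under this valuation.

0.72

u ⊗ w = max(0, 0.14 + 0.28 − 1) = max(0, -0.58) = 0.00
(u ⊗ w) ⊗ w = max(0, 0.00 + 0.28 − 1) = max(0, -0.72) = 0.00
v ⊗ w = max(0, 0.67 + 0.28 − 1) = max(0, -0.05) = 0.00
¬(v ⊗ w) = 1 − 0.00 = 1.00
((u ⊗ w) ⊗ w) ⊗ ¬(v ⊗ w) = max(0, 0.00 + 1.00 − 1) = max(0, 0.00) = 0.00
¬(((u ⊗ w) ⊗ w) ⊗ ¬(v ⊗ w)) = 1 − 0.00 = 1.00
w ⊗ ¬(((u ⊗ w) ⊗ w) ⊗ ¬(v ⊗ w)) = max(0, 0.28 + 1.00 − 1) = max(0, 0.28) = 0.28
¬(w ⊗ ¬(((u ⊗ w) ⊗ w) ⊗ ¬(v ⊗ w))) = 1 − 0.28 = 0.72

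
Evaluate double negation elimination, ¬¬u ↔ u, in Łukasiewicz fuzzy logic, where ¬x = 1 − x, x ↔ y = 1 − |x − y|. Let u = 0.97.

¬u = 1 − 0.97 = 0.03
¬¬u = 1 − 0.03 = 0.97
¬¬u ↔ u = 1 − |0.97 − 0.97| = 1 − 0.00 = 1.00
(As expected: always 1 in Ł∞ since negation is involutive.)

1.00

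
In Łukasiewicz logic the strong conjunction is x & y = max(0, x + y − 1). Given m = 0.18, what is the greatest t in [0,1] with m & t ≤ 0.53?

1.00

The residuum of the Łukasiewicz t-norm gives the supremum: min(1, 1 − 0.18 + 0.53).
1 − 0.18 + 0.53 = 1.35, so t = min(1, 1.35) = 1.00.
Check: 0.18 & 1.00 = max(0, 0.18) = 0.18 ≤ 0.53.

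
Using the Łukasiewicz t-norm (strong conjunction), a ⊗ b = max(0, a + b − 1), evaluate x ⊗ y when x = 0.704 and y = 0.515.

x ⊗ y = max(0, 0.704 + 0.515 − 1) = max(0, 0.219) = 0.219
For comparison, the Gödel (minimum) t-norm min(a, b) would give 0.515.

0.219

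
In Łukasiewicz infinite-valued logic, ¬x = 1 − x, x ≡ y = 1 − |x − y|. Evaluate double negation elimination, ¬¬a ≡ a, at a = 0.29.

¬a = 1 − 0.29 = 0.71
¬¬a = 1 − 0.71 = 0.29
¬¬a ≡ a = 1 − |0.29 − 0.29| = 1 − 0.00 = 1.00
(As expected: always 1 in Ł∞ since negation is involutive.)

1.00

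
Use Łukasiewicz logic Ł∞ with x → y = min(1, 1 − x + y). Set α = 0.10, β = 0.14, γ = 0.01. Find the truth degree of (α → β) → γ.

0.01

α → β = min(1, 1 − 0.10 + 0.14) = min(1, 1.04) = 1.00
(α → β) → γ = min(1, 1 − 1.00 + 0.01) = min(1, 0.01) = 0.01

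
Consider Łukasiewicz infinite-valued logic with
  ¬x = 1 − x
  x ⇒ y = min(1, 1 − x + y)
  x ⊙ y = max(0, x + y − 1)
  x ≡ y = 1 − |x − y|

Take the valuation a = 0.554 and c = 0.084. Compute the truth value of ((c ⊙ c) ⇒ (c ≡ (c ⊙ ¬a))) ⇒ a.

0.554

c ⊙ c = max(0, 0.084 + 0.084 − 1) = max(0, -0.832) = 0.000
¬a = 1 − 0.554 = 0.446
c ⊙ ¬a = max(0, 0.084 + 0.446 − 1) = max(0, -0.470) = 0.000
c ≡ (c ⊙ ¬a) = 1 − |0.084 − 0.000| = 1 − 0.084 = 0.916
(c ⊙ c) ⇒ (c ≡ (c ⊙ ¬a)) = min(1, 1 − 0.000 + 0.916) = min(1, 1.916) = 1.000
((c ⊙ c) ⇒ (c ≡ (c ⊙ ¬a))) ⇒ a = min(1, 1 − 1.000 + 0.554) = min(1, 0.554) = 0.554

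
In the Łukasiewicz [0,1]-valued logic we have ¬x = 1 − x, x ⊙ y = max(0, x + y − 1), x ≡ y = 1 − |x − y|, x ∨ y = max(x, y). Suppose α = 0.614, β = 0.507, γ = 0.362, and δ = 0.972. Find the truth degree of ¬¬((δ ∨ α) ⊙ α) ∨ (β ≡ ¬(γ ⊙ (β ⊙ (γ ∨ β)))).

δ ∨ α = max(0.972, 0.614) = 0.972
(δ ∨ α) ⊙ α = max(0, 0.972 + 0.614 − 1) = max(0, 0.586) = 0.586
¬((δ ∨ α) ⊙ α) = 1 − 0.586 = 0.414
¬¬((δ ∨ α) ⊙ α) = 1 − 0.414 = 0.586
γ ∨ β = max(0.362, 0.507) = 0.507
β ⊙ (γ ∨ β) = max(0, 0.507 + 0.507 − 1) = max(0, 0.014) = 0.014
γ ⊙ (β ⊙ (γ ∨ β)) = max(0, 0.362 + 0.014 − 1) = max(0, -0.624) = 0.000
¬(γ ⊙ (β ⊙ (γ ∨ β))) = 1 − 0.000 = 1.000
β ≡ ¬(γ ⊙ (β ⊙ (γ ∨ β))) = 1 − |0.507 − 1.000| = 1 − 0.493 = 0.507
¬¬((δ ∨ α) ⊙ α) ∨ (β ≡ ¬(γ ⊙ (β ⊙ (γ ∨ β)))) = max(0.586, 0.507) = 0.586

0.586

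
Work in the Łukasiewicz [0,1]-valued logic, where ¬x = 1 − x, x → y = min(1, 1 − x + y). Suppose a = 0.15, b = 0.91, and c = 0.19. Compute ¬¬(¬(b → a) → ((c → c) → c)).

b → a = min(1, 1 − 0.91 + 0.15) = min(1, 0.24) = 0.24
¬(b → a) = 1 − 0.24 = 0.76
c → c = min(1, 1 − 0.19 + 0.19) = min(1, 1.00) = 1.00
(c → c) → c = min(1, 1 − 1.00 + 0.19) = min(1, 0.19) = 0.19
¬(b → a) → ((c → c) → c) = min(1, 1 − 0.76 + 0.19) = min(1, 0.43) = 0.43
¬(¬(b → a) → ((c → c) → c)) = 1 − 0.43 = 0.57
¬¬(¬(b → a) → ((c → c) → c)) = 1 − 0.57 = 0.43

0.43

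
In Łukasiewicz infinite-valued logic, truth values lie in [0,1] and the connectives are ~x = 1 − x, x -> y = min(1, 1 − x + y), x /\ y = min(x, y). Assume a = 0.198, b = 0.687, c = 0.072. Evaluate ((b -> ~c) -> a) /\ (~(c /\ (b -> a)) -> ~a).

~c = 1 − 0.072 = 0.928
b -> ~c = min(1, 1 − 0.687 + 0.928) = min(1, 1.241) = 1.000
(b -> ~c) -> a = min(1, 1 − 1.000 + 0.198) = min(1, 0.198) = 0.198
b -> a = min(1, 1 − 0.687 + 0.198) = min(1, 0.511) = 0.511
c /\ (b -> a) = min(0.072, 0.511) = 0.072
~(c /\ (b -> a)) = 1 − 0.072 = 0.928
~a = 1 − 0.198 = 0.802
~(c /\ (b -> a)) -> ~a = min(1, 1 − 0.928 + 0.802) = min(1, 0.874) = 0.874
((b -> ~c) -> a) /\ (~(c /\ (b -> a)) -> ~a) = min(0.198, 0.874) = 0.198

0.198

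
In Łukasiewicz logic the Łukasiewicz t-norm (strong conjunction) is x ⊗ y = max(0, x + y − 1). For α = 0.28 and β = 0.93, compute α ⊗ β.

0.21

α ⊗ β = max(0, 0.28 + 0.93 − 1) = max(0, 0.21) = 0.21
For comparison, the Gödel (minimum) t-norm min(x, y) would give 0.28.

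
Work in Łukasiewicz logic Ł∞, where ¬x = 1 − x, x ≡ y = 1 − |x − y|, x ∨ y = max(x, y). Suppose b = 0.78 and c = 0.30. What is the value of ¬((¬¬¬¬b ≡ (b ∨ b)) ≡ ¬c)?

0.30

¬b = 1 − 0.78 = 0.22
¬¬b = 1 − 0.22 = 0.78
¬¬¬b = 1 − 0.78 = 0.22
¬¬¬¬b = 1 − 0.22 = 0.78
b ∨ b = max(0.78, 0.78) = 0.78
¬¬¬¬b ≡ (b ∨ b) = 1 − |0.78 − 0.78| = 1 − 0.00 = 1.00
¬c = 1 − 0.30 = 0.70
(¬¬¬¬b ≡ (b ∨ b)) ≡ ¬c = 1 − |1.00 − 0.70| = 1 − 0.30 = 0.70
¬((¬¬¬¬b ≡ (b ∨ b)) ≡ ¬c) = 1 − 0.70 = 0.30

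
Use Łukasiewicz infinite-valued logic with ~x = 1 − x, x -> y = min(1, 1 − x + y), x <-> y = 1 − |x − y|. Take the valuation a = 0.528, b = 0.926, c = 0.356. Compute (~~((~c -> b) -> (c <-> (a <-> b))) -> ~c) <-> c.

0.466

~c = 1 − 0.356 = 0.644
~c -> b = min(1, 1 − 0.644 + 0.926) = min(1, 1.282) = 1.000
a <-> b = 1 − |0.528 − 0.926| = 1 − 0.398 = 0.602
c <-> (a <-> b) = 1 − |0.356 − 0.602| = 1 − 0.246 = 0.754
(~c -> b) -> (c <-> (a <-> b)) = min(1, 1 − 1.000 + 0.754) = min(1, 0.754) = 0.754
~((~c -> b) -> (c <-> (a <-> b))) = 1 − 0.754 = 0.246
~~((~c -> b) -> (c <-> (a <-> b))) = 1 − 0.246 = 0.754
~~((~c -> b) -> (c <-> (a <-> b))) -> ~c = min(1, 1 − 0.754 + 0.644) = min(1, 0.890) = 0.890
(~~((~c -> b) -> (c <-> (a <-> b))) -> ~c) <-> c = 1 − |0.890 − 0.356| = 1 − 0.534 = 0.466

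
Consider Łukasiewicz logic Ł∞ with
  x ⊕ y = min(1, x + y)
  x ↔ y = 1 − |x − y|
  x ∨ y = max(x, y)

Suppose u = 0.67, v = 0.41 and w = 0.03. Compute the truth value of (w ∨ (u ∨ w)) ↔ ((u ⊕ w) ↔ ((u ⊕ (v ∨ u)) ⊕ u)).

0.97

u ∨ w = max(0.67, 0.03) = 0.67
w ∨ (u ∨ w) = max(0.03, 0.67) = 0.67
u ⊕ w = min(1, 0.67 + 0.03) = min(1, 0.70) = 0.70
v ∨ u = max(0.41, 0.67) = 0.67
u ⊕ (v ∨ u) = min(1, 0.67 + 0.67) = min(1, 1.34) = 1.00
(u ⊕ (v ∨ u)) ⊕ u = min(1, 1.00 + 0.67) = min(1, 1.67) = 1.00
(u ⊕ w) ↔ ((u ⊕ (v ∨ u)) ⊕ u) = 1 − |0.70 − 1.00| = 1 − 0.30 = 0.70
(w ∨ (u ∨ w)) ↔ ((u ⊕ w) ↔ ((u ⊕ (v ∨ u)) ⊕ u)) = 1 − |0.67 − 0.70| = 1 − 0.03 = 0.97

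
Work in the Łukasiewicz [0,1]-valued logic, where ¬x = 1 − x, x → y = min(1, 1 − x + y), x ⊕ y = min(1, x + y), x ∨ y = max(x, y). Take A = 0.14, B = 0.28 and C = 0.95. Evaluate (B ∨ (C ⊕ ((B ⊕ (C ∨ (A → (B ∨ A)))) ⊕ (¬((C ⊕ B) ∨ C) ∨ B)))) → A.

0.14

B ∨ A = max(0.28, 0.14) = 0.28
A → (B ∨ A) = min(1, 1 − 0.14 + 0.28) = min(1, 1.14) = 1.00
C ∨ (A → (B ∨ A)) = max(0.95, 1.00) = 1.00
B ⊕ (C ∨ (A → (B ∨ A))) = min(1, 0.28 + 1.00) = min(1, 1.28) = 1.00
C ⊕ B = min(1, 0.95 + 0.28) = min(1, 1.23) = 1.00
(C ⊕ B) ∨ C = max(1.00, 0.95) = 1.00
¬((C ⊕ B) ∨ C) = 1 − 1.00 = 0.00
¬((C ⊕ B) ∨ C) ∨ B = max(0.00, 0.28) = 0.28
(B ⊕ (C ∨ (A → (B ∨ A)))) ⊕ (¬((C ⊕ B) ∨ C) ∨ B) = min(1, 1.00 + 0.28) = min(1, 1.28) = 1.00
C ⊕ ((B ⊕ (C ∨ (A → (B ∨ A)))) ⊕ (¬((C ⊕ B) ∨ C) ∨ B)) = min(1, 0.95 + 1.00) = min(1, 1.95) = 1.00
B ∨ (C ⊕ ((B ⊕ (C ∨ (A → (B ∨ A)))) ⊕ (¬((C ⊕ B) ∨ C) ∨ B))) = max(0.28, 1.00) = 1.00
(B ∨ (C ⊕ ((B ⊕ (C ∨ (A → (B ∨ A)))) ⊕ (¬((C ⊕ B) ∨ C) ∨ B)))) → A = min(1, 1 − 1.00 + 0.14) = min(1, 0.14) = 0.14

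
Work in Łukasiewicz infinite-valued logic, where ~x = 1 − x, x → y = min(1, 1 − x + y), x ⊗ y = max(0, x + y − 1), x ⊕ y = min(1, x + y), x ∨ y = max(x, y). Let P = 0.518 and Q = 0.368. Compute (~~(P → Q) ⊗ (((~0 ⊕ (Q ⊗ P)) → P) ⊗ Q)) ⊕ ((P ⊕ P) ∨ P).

P → Q = min(1, 1 − 0.518 + 0.368) = min(1, 0.850) = 0.850
~(P → Q) = 1 − 0.850 = 0.150
~~(P → Q) = 1 − 0.150 = 0.850
~0 = 1 − 0.000 = 1.000
Q ⊗ P = max(0, 0.368 + 0.518 − 1) = max(0, -0.114) = 0.000
~0 ⊕ (Q ⊗ P) = min(1, 1.000 + 0.000) = min(1, 1.000) = 1.000
(~0 ⊕ (Q ⊗ P)) → P = min(1, 1 − 1.000 + 0.518) = min(1, 0.518) = 0.518
((~0 ⊕ (Q ⊗ P)) → P) ⊗ Q = max(0, 0.518 + 0.368 − 1) = max(0, -0.114) = 0.000
~~(P → Q) ⊗ (((~0 ⊕ (Q ⊗ P)) → P) ⊗ Q) = max(0, 0.850 + 0.000 − 1) = max(0, -0.150) = 0.000
P ⊕ P = min(1, 0.518 + 0.518) = min(1, 1.036) = 1.000
(P ⊕ P) ∨ P = max(1.000, 0.518) = 1.000
(~~(P → Q) ⊗ (((~0 ⊕ (Q ⊗ P)) → P) ⊗ Q)) ⊕ ((P ⊕ P) ∨ P) = min(1, 0.000 + 1.000) = min(1, 1.000) = 1.000

1.000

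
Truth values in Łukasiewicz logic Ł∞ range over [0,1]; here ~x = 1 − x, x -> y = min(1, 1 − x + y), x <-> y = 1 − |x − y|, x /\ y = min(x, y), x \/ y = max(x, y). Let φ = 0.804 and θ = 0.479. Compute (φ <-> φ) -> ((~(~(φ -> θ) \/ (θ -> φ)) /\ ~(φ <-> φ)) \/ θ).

φ <-> φ = 1 − |0.804 − 0.804| = 1 − 0.000 = 1.000
φ -> θ = min(1, 1 − 0.804 + 0.479) = min(1, 0.675) = 0.675
~(φ -> θ) = 1 − 0.675 = 0.325
θ -> φ = min(1, 1 − 0.479 + 0.804) = min(1, 1.325) = 1.000
~(φ -> θ) \/ (θ -> φ) = max(0.325, 1.000) = 1.000
~(~(φ -> θ) \/ (θ -> φ)) = 1 − 1.000 = 0.000
~(φ <-> φ) = 1 − 1.000 = 0.000
~(~(φ -> θ) \/ (θ -> φ)) /\ ~(φ <-> φ) = min(0.000, 0.000) = 0.000
(~(~(φ -> θ) \/ (θ -> φ)) /\ ~(φ <-> φ)) \/ θ = max(0.000, 0.479) = 0.479
(φ <-> φ) -> ((~(~(φ -> θ) \/ (θ -> φ)) /\ ~(φ <-> φ)) \/ θ) = min(1, 1 − 1.000 + 0.479) = min(1, 0.479) = 0.479

0.479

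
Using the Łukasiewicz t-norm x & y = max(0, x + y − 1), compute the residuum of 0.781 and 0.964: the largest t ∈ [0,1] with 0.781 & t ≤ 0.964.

The residuum of the Łukasiewicz t-norm gives the supremum: min(1, 1 − 0.781 + 0.964).
1 − 0.781 + 0.964 = 1.183, so t = min(1, 1.183) = 1.000.
Check: 0.781 & 1.000 = max(0, 0.781) = 0.781 ≤ 0.964.

1.000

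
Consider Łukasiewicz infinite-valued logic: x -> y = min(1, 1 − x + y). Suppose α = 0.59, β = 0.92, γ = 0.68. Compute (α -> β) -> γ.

α -> β = min(1, 1 − 0.59 + 0.92) = min(1, 1.33) = 1.00
(α -> β) -> γ = min(1, 1 − 1.00 + 0.68) = min(1, 0.68) = 0.68

0.68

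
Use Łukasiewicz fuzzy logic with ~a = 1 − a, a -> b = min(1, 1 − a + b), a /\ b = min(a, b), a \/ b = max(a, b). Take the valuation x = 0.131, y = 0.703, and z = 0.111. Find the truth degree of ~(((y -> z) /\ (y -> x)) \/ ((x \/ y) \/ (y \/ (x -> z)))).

y -> z = min(1, 1 − 0.703 + 0.111) = min(1, 0.408) = 0.408
y -> x = min(1, 1 − 0.703 + 0.131) = min(1, 0.428) = 0.428
(y -> z) /\ (y -> x) = min(0.408, 0.428) = 0.408
x \/ y = max(0.131, 0.703) = 0.703
x -> z = min(1, 1 − 0.131 + 0.111) = min(1, 0.980) = 0.980
y \/ (x -> z) = max(0.703, 0.980) = 0.980
(x \/ y) \/ (y \/ (x -> z)) = max(0.703, 0.980) = 0.980
((y -> z) /\ (y -> x)) \/ ((x \/ y) \/ (y \/ (x -> z))) = max(0.408, 0.980) = 0.980
~(((y -> z) /\ (y -> x)) \/ ((x \/ y) \/ (y \/ (x -> z)))) = 1 − 0.980 = 0.020

0.020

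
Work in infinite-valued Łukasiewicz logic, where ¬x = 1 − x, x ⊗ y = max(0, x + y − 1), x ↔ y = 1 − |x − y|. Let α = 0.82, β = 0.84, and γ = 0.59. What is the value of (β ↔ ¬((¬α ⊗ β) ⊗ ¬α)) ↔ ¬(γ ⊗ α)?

¬α = 1 − 0.82 = 0.18
¬α ⊗ β = max(0, 0.18 + 0.84 − 1) = max(0, 0.02) = 0.02
(¬α ⊗ β) ⊗ ¬α = max(0, 0.02 + 0.18 − 1) = max(0, -0.80) = 0.00
¬((¬α ⊗ β) ⊗ ¬α) = 1 − 0.00 = 1.00
β ↔ ¬((¬α ⊗ β) ⊗ ¬α) = 1 − |0.84 − 1.00| = 1 − 0.16 = 0.84
γ ⊗ α = max(0, 0.59 + 0.82 − 1) = max(0, 0.41) = 0.41
¬(γ ⊗ α) = 1 − 0.41 = 0.59
(β ↔ ¬((¬α ⊗ β) ⊗ ¬α)) ↔ ¬(γ ⊗ α) = 1 − |0.84 − 0.59| = 1 − 0.25 = 0.75

0.75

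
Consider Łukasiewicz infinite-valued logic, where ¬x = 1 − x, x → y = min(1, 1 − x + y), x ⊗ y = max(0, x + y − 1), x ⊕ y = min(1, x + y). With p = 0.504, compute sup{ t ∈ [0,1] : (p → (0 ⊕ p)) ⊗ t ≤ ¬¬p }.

0.504

0 ⊕ p = min(1, 0.000 + 0.504) = min(1, 0.504) = 0.504
p → (0 ⊕ p) = min(1, 1 − 0.504 + 0.504) = min(1, 1.000) = 1.000
So the left factor is p → (0 ⊕ p) = 1.000.
¬p = 1 − 0.504 = 0.496
¬¬p = 1 − 0.496 = 0.504
So the right-hand bound is ¬¬p = 0.504.
The residuum of the Łukasiewicz t-norm gives the supremum: min(1, 1 − 1.000 + 0.504).
1 − 1.000 + 0.504 = 0.504, so t = min(1, 0.504) = 0.504.
Check: 1.000 ⊗ 0.504 = max(0, 0.504) = 0.504 ≤ 0.504.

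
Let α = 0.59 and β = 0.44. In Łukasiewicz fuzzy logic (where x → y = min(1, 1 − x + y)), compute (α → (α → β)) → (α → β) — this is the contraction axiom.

α → β = min(1, 1 − 0.59 + 0.44) = min(1, 0.85) = 0.85
α → (α → β) = min(1, 1 − 0.59 + 0.85) = min(1, 1.26) = 1.00
(α → (α → β)) → (α → β) = min(1, 1 − 1.00 + 0.85) = min(1, 0.85) = 0.85
(The value 0.85 < 1 shows this instance is not satisfied; fails in Ł∞ (the t-norm is not idempotent).)

0.85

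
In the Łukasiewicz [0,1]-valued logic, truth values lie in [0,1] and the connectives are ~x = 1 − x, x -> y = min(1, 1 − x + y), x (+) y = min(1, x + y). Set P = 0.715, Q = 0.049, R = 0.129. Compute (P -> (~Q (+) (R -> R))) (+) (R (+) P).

1.000

~Q = 1 − 0.049 = 0.951
R -> R = min(1, 1 − 0.129 + 0.129) = min(1, 1.000) = 1.000
~Q (+) (R -> R) = min(1, 0.951 + 1.000) = min(1, 1.951) = 1.000
P -> (~Q (+) (R -> R)) = min(1, 1 − 0.715 + 1.000) = min(1, 1.285) = 1.000
R (+) P = min(1, 0.129 + 0.715) = min(1, 0.844) = 0.844
(P -> (~Q (+) (R -> R))) (+) (R (+) P) = min(1, 1.000 + 0.844) = min(1, 1.844) = 1.000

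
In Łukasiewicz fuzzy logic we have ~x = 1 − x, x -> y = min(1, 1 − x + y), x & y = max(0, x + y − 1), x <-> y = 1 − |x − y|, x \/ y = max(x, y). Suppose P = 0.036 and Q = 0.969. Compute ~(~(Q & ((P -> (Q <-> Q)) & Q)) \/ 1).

Q <-> Q = 1 − |0.969 − 0.969| = 1 − 0.000 = 1.000
P -> (Q <-> Q) = min(1, 1 − 0.036 + 1.000) = min(1, 1.964) = 1.000
(P -> (Q <-> Q)) & Q = max(0, 1.000 + 0.969 − 1) = max(0, 0.969) = 0.969
Q & ((P -> (Q <-> Q)) & Q) = max(0, 0.969 + 0.969 − 1) = max(0, 0.938) = 0.938
~(Q & ((P -> (Q <-> Q)) & Q)) = 1 − 0.938 = 0.062
~(Q & ((P -> (Q <-> Q)) & Q)) \/ 1 = max(0.062, 1.000) = 1.000
~(~(Q & ((P -> (Q <-> Q)) & Q)) \/ 1) = 1 − 1.000 = 0.000

0.000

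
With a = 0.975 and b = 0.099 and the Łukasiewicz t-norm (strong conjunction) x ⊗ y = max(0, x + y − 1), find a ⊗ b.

a ⊗ b = max(0, 0.975 + 0.099 − 1) = max(0, 0.074) = 0.074
For comparison, the Gödel (minimum) t-norm min(x, y) would give 0.099.

0.074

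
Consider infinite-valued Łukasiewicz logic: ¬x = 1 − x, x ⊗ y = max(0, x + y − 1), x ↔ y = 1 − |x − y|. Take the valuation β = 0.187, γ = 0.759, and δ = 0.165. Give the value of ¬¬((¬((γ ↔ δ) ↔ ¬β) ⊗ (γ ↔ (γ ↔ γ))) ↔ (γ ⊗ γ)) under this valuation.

γ ↔ δ = 1 − |0.759 − 0.165| = 1 − 0.594 = 0.406
¬β = 1 − 0.187 = 0.813
(γ ↔ δ) ↔ ¬β = 1 − |0.406 − 0.813| = 1 − 0.407 = 0.593
¬((γ ↔ δ) ↔ ¬β) = 1 − 0.593 = 0.407
γ ↔ γ = 1 − |0.759 − 0.759| = 1 − 0.000 = 1.000
γ ↔ (γ ↔ γ) = 1 − |0.759 − 1.000| = 1 − 0.241 = 0.759
¬((γ ↔ δ) ↔ ¬β) ⊗ (γ ↔ (γ ↔ γ)) = max(0, 0.407 + 0.759 − 1) = max(0, 0.166) = 0.166
γ ⊗ γ = max(0, 0.759 + 0.759 − 1) = max(0, 0.518) = 0.518
(¬((γ ↔ δ) ↔ ¬β) ⊗ (γ ↔ (γ ↔ γ))) ↔ (γ ⊗ γ) = 1 − |0.166 − 0.518| = 1 − 0.352 = 0.648
¬((¬((γ ↔ δ) ↔ ¬β) ⊗ (γ ↔ (γ ↔ γ))) ↔ (γ ⊗ γ)) = 1 − 0.648 = 0.352
¬¬((¬((γ ↔ δ) ↔ ¬β) ⊗ (γ ↔ (γ ↔ γ))) ↔ (γ ⊗ γ)) = 1 − 0.352 = 0.648

0.648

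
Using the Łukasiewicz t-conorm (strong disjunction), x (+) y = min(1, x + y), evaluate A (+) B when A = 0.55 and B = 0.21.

A (+) B = min(1, 0.55 + 0.21) = min(1, 0.76) = 0.76
For comparison, the Gödel t-conorm max(x, y) would give 0.55.

0.76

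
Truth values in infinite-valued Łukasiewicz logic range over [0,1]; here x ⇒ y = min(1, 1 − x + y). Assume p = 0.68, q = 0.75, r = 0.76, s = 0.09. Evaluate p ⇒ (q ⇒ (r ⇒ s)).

0.90

r ⇒ s = min(1, 1 − 0.76 + 0.09) = min(1, 0.33) = 0.33
q ⇒ (r ⇒ s) = min(1, 1 − 0.75 + 0.33) = min(1, 0.58) = 0.58
p ⇒ (q ⇒ (r ⇒ s)) = min(1, 1 − 0.68 + 0.58) = min(1, 0.90) = 0.90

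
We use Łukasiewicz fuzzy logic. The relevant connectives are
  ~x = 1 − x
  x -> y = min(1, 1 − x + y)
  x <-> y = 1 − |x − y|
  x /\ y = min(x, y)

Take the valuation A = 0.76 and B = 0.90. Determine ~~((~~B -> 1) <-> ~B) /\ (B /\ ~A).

0.10

~B = 1 − 0.90 = 0.10
~~B = 1 − 0.10 = 0.90
~~B -> 1 = min(1, 1 − 0.90 + 1.00) = min(1, 1.10) = 1.00
(~~B -> 1) <-> ~B = 1 − |1.00 − 0.10| = 1 − 0.90 = 0.10
~((~~B -> 1) <-> ~B) = 1 − 0.10 = 0.90
~~((~~B -> 1) <-> ~B) = 1 − 0.90 = 0.10
~A = 1 − 0.76 = 0.24
B /\ ~A = min(0.90, 0.24) = 0.24
~~((~~B -> 1) <-> ~B) /\ (B /\ ~A) = min(0.10, 0.24) = 0.10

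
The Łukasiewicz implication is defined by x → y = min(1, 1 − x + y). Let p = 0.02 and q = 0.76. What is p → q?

p → q = min(1, 1 − 0.02 + 0.76) = min(1, 1.74) = 1.00
For comparison, the Gödel implication (1 if x ≤ y else y) would give 1.00.

1.00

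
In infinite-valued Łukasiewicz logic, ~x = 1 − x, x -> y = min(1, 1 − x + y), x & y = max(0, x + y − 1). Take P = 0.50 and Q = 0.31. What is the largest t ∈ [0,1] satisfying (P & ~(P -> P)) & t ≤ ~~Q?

P -> P = min(1, 1 − 0.50 + 0.50) = min(1, 1.00) = 1.00
~(P -> P) = 1 − 1.00 = 0.00
P & ~(P -> P) = max(0, 0.50 + 0.00 − 1) = max(0, -0.50) = 0.00
So the left factor is P & ~(P -> P) = 0.00.
~Q = 1 − 0.31 = 0.69
~~Q = 1 − 0.69 = 0.31
So the right-hand bound is ~~Q = 0.31.
The residuum of the Łukasiewicz t-norm gives the supremum: min(1, 1 − 0.00 + 0.31).
1 − 0.00 + 0.31 = 1.31, so t = min(1, 1.31) = 1.00.
Check: 0.00 & 1.00 = max(0, 0.00) = 0.00 ≤ 0.31.

1.00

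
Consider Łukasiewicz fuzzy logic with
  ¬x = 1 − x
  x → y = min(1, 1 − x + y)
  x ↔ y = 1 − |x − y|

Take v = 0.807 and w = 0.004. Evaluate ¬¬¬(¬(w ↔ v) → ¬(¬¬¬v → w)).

w ↔ v = 1 − |0.004 − 0.807| = 1 − 0.803 = 0.197
¬(w ↔ v) = 1 − 0.197 = 0.803
¬v = 1 − 0.807 = 0.193
¬¬v = 1 − 0.193 = 0.807
¬¬¬v = 1 − 0.807 = 0.193
¬¬¬v → w = min(1, 1 − 0.193 + 0.004) = min(1, 0.811) = 0.811
¬(¬¬¬v → w) = 1 − 0.811 = 0.189
¬(w ↔ v) → ¬(¬¬¬v → w) = min(1, 1 − 0.803 + 0.189) = min(1, 0.386) = 0.386
¬(¬(w ↔ v) → ¬(¬¬¬v → w)) = 1 − 0.386 = 0.614
¬¬(¬(w ↔ v) → ¬(¬¬¬v → w)) = 1 − 0.614 = 0.386
¬¬¬(¬(w ↔ v) → ¬(¬¬¬v → w)) = 1 − 0.386 = 0.614

0.614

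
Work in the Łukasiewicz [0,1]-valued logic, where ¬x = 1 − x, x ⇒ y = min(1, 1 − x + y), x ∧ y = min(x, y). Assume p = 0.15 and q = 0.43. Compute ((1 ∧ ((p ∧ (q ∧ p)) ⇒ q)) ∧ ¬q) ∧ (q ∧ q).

0.43

q ∧ p = min(0.43, 0.15) = 0.15
p ∧ (q ∧ p) = min(0.15, 0.15) = 0.15
(p ∧ (q ∧ p)) ⇒ q = min(1, 1 − 0.15 + 0.43) = min(1, 1.28) = 1.00
1 ∧ ((p ∧ (q ∧ p)) ⇒ q) = min(1.00, 1.00) = 1.00
¬q = 1 − 0.43 = 0.57
(1 ∧ ((p ∧ (q ∧ p)) ⇒ q)) ∧ ¬q = min(1.00, 0.57) = 0.57
q ∧ q = min(0.43, 0.43) = 0.43
((1 ∧ ((p ∧ (q ∧ p)) ⇒ q)) ∧ ¬q) ∧ (q ∧ q) = min(0.57, 0.43) = 0.43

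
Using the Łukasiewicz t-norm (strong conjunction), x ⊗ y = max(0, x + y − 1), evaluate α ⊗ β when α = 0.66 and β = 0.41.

0.07

α ⊗ β = max(0, 0.66 + 0.41 − 1) = max(0, 0.07) = 0.07
For comparison, the Gödel (minimum) t-norm min(x, y) would give 0.41.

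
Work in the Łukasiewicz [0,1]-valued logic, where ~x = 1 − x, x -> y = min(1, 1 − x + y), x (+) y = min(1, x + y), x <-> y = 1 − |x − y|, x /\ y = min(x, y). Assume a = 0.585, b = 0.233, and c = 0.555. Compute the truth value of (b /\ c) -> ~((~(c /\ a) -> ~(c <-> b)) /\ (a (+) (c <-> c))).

0.890

b /\ c = min(0.233, 0.555) = 0.233
c /\ a = min(0.555, 0.585) = 0.555
~(c /\ a) = 1 − 0.555 = 0.445
c <-> b = 1 − |0.555 − 0.233| = 1 − 0.322 = 0.678
~(c <-> b) = 1 − 0.678 = 0.322
~(c /\ a) -> ~(c <-> b) = min(1, 1 − 0.445 + 0.322) = min(1, 0.877) = 0.877
c <-> c = 1 − |0.555 − 0.555| = 1 − 0.000 = 1.000
a (+) (c <-> c) = min(1, 0.585 + 1.000) = min(1, 1.585) = 1.000
(~(c /\ a) -> ~(c <-> b)) /\ (a (+) (c <-> c)) = min(0.877, 1.000) = 0.877
~((~(c /\ a) -> ~(c <-> b)) /\ (a (+) (c <-> c))) = 1 − 0.877 = 0.123
(b /\ c) -> ~((~(c /\ a) -> ~(c <-> b)) /\ (a (+) (c <-> c))) = min(1, 1 − 0.233 + 0.123) = min(1, 0.890) = 0.890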